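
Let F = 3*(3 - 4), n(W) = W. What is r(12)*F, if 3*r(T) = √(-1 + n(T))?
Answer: -√11 ≈ -3.3166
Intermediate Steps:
F = -3 (F = 3*(-1) = -3)
r(T) = √(-1 + T)/3
r(12)*F = (√(-1 + 12)/3)*(-3) = (√11/3)*(-3) = -√11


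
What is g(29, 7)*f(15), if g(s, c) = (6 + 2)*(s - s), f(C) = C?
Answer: 0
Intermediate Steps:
g(s, c) = 0 (g(s, c) = 8*0 = 0)
g(29, 7)*f(15) = 0*15 = 0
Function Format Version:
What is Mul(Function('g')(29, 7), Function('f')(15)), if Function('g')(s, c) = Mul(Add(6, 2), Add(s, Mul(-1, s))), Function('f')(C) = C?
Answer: 0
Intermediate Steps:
Function('g')(s, c) = 0 (Function('g')(s, c) = Mul(8, 0) = 0)
Mul(Function('g')(29, 7), Function('f')(15)) = Mul(0, 15) = 0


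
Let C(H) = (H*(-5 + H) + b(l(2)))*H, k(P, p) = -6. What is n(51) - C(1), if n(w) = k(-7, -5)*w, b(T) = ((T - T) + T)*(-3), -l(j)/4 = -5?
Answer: -242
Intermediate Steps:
l(j) = 20 (l(j) = -4*(-5) = 20)
b(T) = -3*T (b(T) = (0 + T)*(-3) = T*(-3) = -3*T)
n(w) = -6*w
C(H) = H*(-60 + H*(-5 + H)) (C(H) = (H*(-5 + H) - 3*20)*H = (H*(-5 + H) - 60)*H = (-60 + H*(-5 + H))*H = H*(-60 + H*(-5 + H)))
n(51) - C(1) = -6*51 - (-60 + 1² - 5*1) = -306 - (-60 + 1 - 5) = -306 - (-64) = -306 - 1*(-64) = -306 + 64 = -242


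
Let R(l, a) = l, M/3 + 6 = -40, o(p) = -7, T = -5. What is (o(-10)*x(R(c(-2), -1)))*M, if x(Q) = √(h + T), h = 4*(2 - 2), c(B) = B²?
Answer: 966*I*√5 ≈ 2160.0*I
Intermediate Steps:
M = -138 (M = -18 + 3*(-40) = -18 - 120 = -138)
h = 0 (h = 4*0 = 0)
x(Q) = I*√5 (x(Q) = √(0 - 5) = √(-5) = I*√5)
(o(-10)*x(R(c(-2), -1)))*M = -7*I*√5*(-138) = 966*I*√5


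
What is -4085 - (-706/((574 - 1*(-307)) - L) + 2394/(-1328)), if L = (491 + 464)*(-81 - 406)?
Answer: -631673293477/154700712 ≈ -4083.2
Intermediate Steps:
L = -465085 (L = 955*(-487) = -465085)
-4085 - (-706/((574 - 1*(-307)) - L) + 2394/(-1328)) = -4085 - (-706/((574 - 1*(-307)) - 1*(-465085)) + 2394/(-1328)) = -4085 - (-706/((574 + 307) + 465085) + 2394*(-1/1328)) = -4085 - (-706/(881 + 465085) - 1197/664) = -4085 - (-706/465966 - 1197/664) = -4085 - (-706*1/465966 - 1197/664) = -4085 - (-353/232983 - 1197/664) = -4085 - 1*(-279115043/154700712) = -4085 + 279115043/154700712 = -631673293477/154700712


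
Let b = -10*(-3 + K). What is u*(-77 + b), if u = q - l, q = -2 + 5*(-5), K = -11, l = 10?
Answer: -2331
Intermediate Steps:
q = -27 (q = -2 - 25 = -27)
b = 140 (b = -10*(-3 - 11) = -10*(-14) = 140)
u = -37 (u = -27 - 1*10 = -27 - 10 = -37)
u*(-77 + b) = -37*(-77 + 140) = -37*63 = -2331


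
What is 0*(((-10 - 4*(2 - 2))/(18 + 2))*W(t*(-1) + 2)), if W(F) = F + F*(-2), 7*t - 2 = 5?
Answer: 0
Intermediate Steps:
t = 1 (t = 2/7 + (⅐)*5 = 2/7 + 5/7 = 1)
W(F) = -F (W(F) = F - 2*F = -F)
0*(((-10 - 4*(2 - 2))/(18 + 2))*W(t*(-1) + 2)) = 0*(((-10 - 4*(2 - 2))/(18 + 2))*(-(1*(-1) + 2))) = 0*(((-10 - 4*0)/20)*(-(-1 + 2))) = 0*(((-10 + 0)*(1/20))*(-1*1)) = 0*(-10*1/20*(-1)) = 0*(-½*(-1)) = 0*(½) = 0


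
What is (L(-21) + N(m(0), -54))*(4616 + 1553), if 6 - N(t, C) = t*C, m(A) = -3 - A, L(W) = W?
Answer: -1091913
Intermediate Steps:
N(t, C) = 6 - C*t (N(t, C) = 6 - t*C = 6 - C*t)
(L(-21) + N(m(0), -54))*(4616 + 1553) = (-21 + (6 - 1*(-54)*(-3 - 1*0)))*(4616 + 1553) = (-21 + (6 - 1*(-54)*(-3 + 0)))*6169 = (-21 + (6 - 1*(-54)*(-3)))*6169 = (-21 + (6 - 162))*6169 = (-21 - 156)*6169 = -177*6169 = -1091913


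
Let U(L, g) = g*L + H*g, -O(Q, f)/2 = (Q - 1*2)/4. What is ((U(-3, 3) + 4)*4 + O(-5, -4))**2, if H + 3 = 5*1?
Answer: 225/4 ≈ 56.250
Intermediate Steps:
O(Q, f) = 1 - Q/2 (O(Q, f) = -2*(Q - 1*2)/4 = -2*(Q - 2)/4 = -2*(-2 + Q)/4 = -2*(-1/2 + Q/4) = 1 - Q/2)
H = 2 (H = -3 + 5*1 = -3 + 5 = 2)
U(L, g) = 2*g + L*g (U(L, g) = g*L + 2*g = L*g + 2*g = 2*g + L*g)
((U(-3, 3) + 4)*4 + O(-5, -4))**2 = ((3*(2 - 3) + 4)*4 + (1 - 1/2*(-5)))**2 = ((3*(-1) + 4)*4 + (1 + 5/2))**2 = ((-3 + 4)*4 + 7/2)**2 = (1*4 + 7/2)**2 = (4 + 7/2)**2 = (15/2)**2 = 225/4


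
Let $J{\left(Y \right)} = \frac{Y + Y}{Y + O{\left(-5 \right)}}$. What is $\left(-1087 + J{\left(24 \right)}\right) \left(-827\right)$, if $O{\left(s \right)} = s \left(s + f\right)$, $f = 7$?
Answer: $\frac{6272795}{7} \approx 8.9611 \cdot 10^{5}$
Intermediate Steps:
$O{\left(s \right)} = s \left(7 + s\right)$ ($O{\left(s \right)} = s \left(s + 7\right) = s \left(7 + s\right)$)
$J{\left(Y \right)} = \frac{2 Y}{-10 + Y}$ ($J{\left(Y \right)} = \frac{Y + Y}{Y - 5 \left(7 - 5\right)} = \frac{2 Y}{Y - 10} = \frac{2 Y}{-10 + Y}$)
$\left(-1087 + J{\left(24 \right)}\right) \left(-827\right) = \left(-1087 + 2 \cdot 24 \frac{1}{-10 + 24}\right) \left(-827\right) = \left(-1087 + 2 \cdot 24 \cdot \frac{1}{14}\right) \left(-827\right) = \left(-1087 + \frac{24}{7}\right) \left(-827\right) = \left(- \frac{7585}{7}\right) \left(-827\right) = \frac{6272795}{7}$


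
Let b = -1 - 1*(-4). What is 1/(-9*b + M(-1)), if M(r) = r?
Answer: -1/28 ≈ -0.035714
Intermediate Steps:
b = 3 (b = -1 + 4 = 3)
1/(-9*b + M(-1)) = 1/(-9*3 - 1) = 1/(-27 - 1) = 1/(-28) = -1/28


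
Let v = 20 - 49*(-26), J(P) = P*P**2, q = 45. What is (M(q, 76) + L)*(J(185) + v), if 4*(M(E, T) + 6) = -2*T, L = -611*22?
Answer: -85405745634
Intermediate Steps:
L = -13442
M(E, T) = -6 - T/2 (M(E, T) = -6 + (-2*T)/4 = -6 - T/2)
J(P) = P**3
v = 1294 (v = 20 + 1274 = 1294)
(M(q, 76) + L)*(J(185) + v) = ((-6 - 1/2*76) - 13442)*(185**3 + 1294) = ((-6 - 38) - 13442)*(6331625 + 1294) = (-44 - 13442)*6332919 = -13486*6332919 = -85405745634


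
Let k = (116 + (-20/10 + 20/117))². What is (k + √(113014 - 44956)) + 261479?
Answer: 3757822195/13689 + 3*√7562 ≈ 2.7478e+5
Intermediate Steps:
k = 178436164/13689 (k = (116 + (-20*⅒ + 20*(1/117)))² = (116 + (-2 + 20/117))² = (116 - 214/117)² = (13358/117)² = 178436164/13689 ≈ 13035.)
(k + √(113014 - 44956)) + 261479 = (178436164/13689 + √(113014 - 44956)) + 261479 = (178436164/13689 + √68058) + 261479 = (178436164/13689 + 3*√7562) + 261479 = 3757822195/13689 + 3*√7562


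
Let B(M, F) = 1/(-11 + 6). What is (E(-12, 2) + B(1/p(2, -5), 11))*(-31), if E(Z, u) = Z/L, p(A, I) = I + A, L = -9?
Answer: -527/15 ≈ -35.133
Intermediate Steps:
p(A, I) = A + I
E(Z, u) = -Z/9 (E(Z, u) = Z/(-9) = Z*(-⅑) = -Z/9)
B(M, F) = -⅕ (B(M, F) = 1/(-5) = -⅕)
(E(-12, 2) + B(1/p(2, -5), 11))*(-31) = (-⅑*(-12) - ⅕)*(-31) = (4/3 - ⅕)*(-31) = (17/15)*(-31) = -527/15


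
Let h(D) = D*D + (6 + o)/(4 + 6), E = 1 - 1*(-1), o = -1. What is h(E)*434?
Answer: 1953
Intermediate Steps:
E = 2 (E = 1 + 1 = 2)
h(D) = ½ + D² (h(D) = D*D + (6 - 1)/(4 + 6) = D² + 5/10 = D² + 5*(⅒) = D² + ½ = ½ + D²)
h(E)*434 = (½ + 2²)*434 = (½ + 4)*434 = (9/2)*434 = 1953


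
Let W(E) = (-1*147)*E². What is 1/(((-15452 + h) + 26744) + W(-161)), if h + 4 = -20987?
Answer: -1/3820086 ≈ -2.6177e-7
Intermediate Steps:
h = -20991 (h = -4 - 20987 = -20991)
W(E) = -147*E²
1/(((-15452 + h) + 26744) + W(-161)) = 1/(((-15452 - 20991) + 26744) - 147*(-161)²) = 1/((-36443 + 26744) - 147*25921) = 1/(-9699 - 3810387) = 1/(-3820086) = -1/3820086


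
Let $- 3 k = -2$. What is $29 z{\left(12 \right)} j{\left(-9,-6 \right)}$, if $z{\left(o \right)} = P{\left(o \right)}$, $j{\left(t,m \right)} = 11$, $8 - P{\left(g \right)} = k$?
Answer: $\frac{7018}{3} \approx 2339.3$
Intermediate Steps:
$k = \frac{2}{3}$ ($k = \left(- \frac{1}{3}\right) \left(-2\right) = \frac{2}{3} \approx 0.66667$)
$P{\left(g \right)} = \frac{22}{3}$ ($P{\left(g \right)} = 8 - \frac{2}{3} = \frac{22}{3}$)
$z{\left(o \right)} = \frac{22}{3}$
$29 z{\left(12 \right)} j{\left(-9,-6 \right)} = 29 \cdot \frac{22}{3} \cdot 11 = \frac{638}{3} \cdot 11 = \frac{7018}{3}$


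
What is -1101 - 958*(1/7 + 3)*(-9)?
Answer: 181977/7 ≈ 25997.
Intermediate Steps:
-1101 - 958*(1/7 + 3)*(-9) = -1101 - 958*(⅐ + 3)*(-9) = -1101 - 21076*(-9)/7 = -1101 - 958*(-198/7) = -1101 + 189684/7 = 181977/7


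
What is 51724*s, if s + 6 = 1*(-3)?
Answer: -465516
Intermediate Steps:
s = -9 (s = -6 + 1*(-3) = -6 - 3 = -9)
51724*s = 51724*(-9) = -465516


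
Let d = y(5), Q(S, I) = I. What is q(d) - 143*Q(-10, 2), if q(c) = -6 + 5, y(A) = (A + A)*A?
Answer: -287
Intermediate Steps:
y(A) = 2*A**2 (y(A) = (2*A)*A = 2*A**2)
d = 50 (d = 2*5**2 = 2*25 = 50)
q(c) = -1
q(d) - 143*Q(-10, 2) = -1 - 143*2 = -1 - 286 = -287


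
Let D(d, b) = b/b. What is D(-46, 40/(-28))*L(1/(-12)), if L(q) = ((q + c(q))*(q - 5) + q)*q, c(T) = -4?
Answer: -2977/1728 ≈ -1.7228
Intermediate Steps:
D(d, b) = 1
L(q) = q*(q + (-5 + q)*(-4 + q)) (L(q) = ((q - 4)*(q - 5) + q)*q = ((-4 + q)*(-5 + q) + q)*q = ((-5 + q)*(-4 + q) + q)*q = (q + (-5 + q)*(-4 + q))*q = q*(q + (-5 + q)*(-4 + q)))
D(-46, 40/(-28))*L(1/(-12)) = 1*((20 + (1/(-12))² - 8/(-12))/(-12)) = 1*(-(20 + (-1/12)² - 8*(-1/12))/12) = 1*(-(20 + 1/144 + ⅔)/12) = 1*(-1/12*2977/144) = 1*(-2977/1728) = -2977/1728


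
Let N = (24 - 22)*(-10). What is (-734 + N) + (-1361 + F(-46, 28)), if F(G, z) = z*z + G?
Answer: -1377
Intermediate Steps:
F(G, z) = G + z**2 (F(G, z) = z**2 + G = G + z**2)
N = -20 (N = 2*(-10) = -20)
(-734 + N) + (-1361 + F(-46, 28)) = (-734 - 20) + (-1361 + (-46 + 28**2)) = -754 + (-1361 + (-46 + 784)) = -754 + (-1361 + 738) = -754 - 623 = -1377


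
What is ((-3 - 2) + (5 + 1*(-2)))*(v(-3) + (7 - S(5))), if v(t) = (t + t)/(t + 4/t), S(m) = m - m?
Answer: -218/13 ≈ -16.769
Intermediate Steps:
S(m) = 0
v(t) = 2*t/(t + 4/t) (v(t) = (2*t)/(t + 4/t) = 2*t/(t + 4/t))
((-3 - 2) + (5 + 1*(-2)))*(v(-3) + (7 - S(5))) = ((-3 - 2) + (5 + 1*(-2)))*(2*(-3)**2/(4 + (-3)**2) + (7 - 1*0)) = (-5 + (5 - 2))*(2*9/(4 + 9) + (7 + 0)) = (-5 + 3)*(2*9/13 + 7) = -2*(2*9*(1/13) + 7) = -2*(18/13 + 7) = -2*109/13 = -218/13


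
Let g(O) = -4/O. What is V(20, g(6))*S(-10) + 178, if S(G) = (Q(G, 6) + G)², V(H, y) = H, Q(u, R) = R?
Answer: 498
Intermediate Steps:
S(G) = (6 + G)²
V(20, g(6))*S(-10) + 178 = 20*(6 - 10)² + 178 = 20*(-4)² + 178 = 20*16 + 178 = 320 + 178 = 498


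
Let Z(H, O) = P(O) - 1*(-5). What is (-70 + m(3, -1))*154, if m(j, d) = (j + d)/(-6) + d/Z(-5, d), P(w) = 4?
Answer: -97636/9 ≈ -10848.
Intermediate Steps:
Z(H, O) = 9 (Z(H, O) = 4 - 1*(-5) = 4 + 5 = 9)
m(j, d) = -j/6 - d/18 (m(j, d) = (j + d)/(-6) + d/9 = (d + j)*(-⅙) + d*(⅑) = (-d/6 - j/6) + d/9 = -j/6 - d/18)
(-70 + m(3, -1))*154 = (-70 + (-⅙*3 - 1/18*(-1)))*154 = (-70 + (-½ + 1/18))*154 = (-70 - 4/9)*154 = -634/9*154 = -97636/9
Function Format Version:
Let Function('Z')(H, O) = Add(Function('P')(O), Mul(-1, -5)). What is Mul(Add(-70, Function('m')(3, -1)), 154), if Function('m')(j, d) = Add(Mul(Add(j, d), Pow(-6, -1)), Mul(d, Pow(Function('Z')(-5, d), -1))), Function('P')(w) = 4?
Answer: Rational(-97636, 9) ≈ -10848.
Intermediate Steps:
Function('Z')(H, O) = 9 (Function('Z')(H, O) = Add(4, Mul(-1, -5)) = Add(4, 5) = 9)
Function('m')(j, d) = Add(Mul(Rational(-1, 6), j), Mul(Rational(-1, 18), d)) (Function('m')(j, d) = Add(Mul(Add(j, d), Pow(-6, -1)), Mul(d, Pow(9, -1))) = Add(Mul(Add(d, j), Rational(-1, 6)), Mul(d, Rational(1, 9))) = Add(Add(Mul(Rational(-1, 6), d), Mul(Rational(-1, 6), j)), Mul(Rational(1, 9), d)) = Add(Mul(Rational(-1, 6), j), Mul(Rational(-1, 18), d)))
Mul(Add(-70, Function('m')(3, -1)), 154) = Mul(Add(-70, Add(Mul(Rational(-1, 6), 3), Mul(Rational(-1, 18), -1))), 154) = Mul(Add(-70, Add(Rational(-1, 2), Rational(1, 18))), 154) = Mul(Add(-70, Rational(-4, 9)), 154) = Mul(Rational(-634, 9), 154) = Rational(-97636, 9)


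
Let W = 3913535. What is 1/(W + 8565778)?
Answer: 1/12479313 ≈ 8.0133e-8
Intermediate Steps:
1/(W + 8565778) = 1/(3913535 + 8565778) = 1/12479313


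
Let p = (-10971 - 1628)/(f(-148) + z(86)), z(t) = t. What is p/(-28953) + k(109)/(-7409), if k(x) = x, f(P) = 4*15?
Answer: -367412051/31318865442 ≈ -0.011731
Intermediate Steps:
f(P) = 60
p = -12599/146 (p = (-10971 - 1628)/(60 + 86) = -12599/146 ≈ -86.295)
p/(-28953) + k(109)/(-7409) = -12599/146/(-28953) + 109/(-7409) = -12599/146*(-1/28953) + 109*(-1/7409) = 12599/4227138 - 109/7409 = -367412051/31318865442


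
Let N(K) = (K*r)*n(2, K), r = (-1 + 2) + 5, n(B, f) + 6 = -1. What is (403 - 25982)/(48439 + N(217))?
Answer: -25579/39325 ≈ -0.65045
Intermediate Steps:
n(B, f) = -7 (n(B, f) = -6 - 1 = -7)
r = 6 (r = 1 + 5 = 6)
N(K) = -42*K (N(K) = (K*6)*(-7) = (6*K)*(-7) = -42*K)
(403 - 25982)/(48439 + N(217)) = (403 - 25982)/(48439 - 42*217) = -25579/(48439 - 9114) = -25579/39325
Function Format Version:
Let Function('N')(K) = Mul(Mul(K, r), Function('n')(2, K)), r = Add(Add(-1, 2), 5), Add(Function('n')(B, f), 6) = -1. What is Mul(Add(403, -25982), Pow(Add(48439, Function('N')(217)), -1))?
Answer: Rational(-25579, 39325) ≈ -0.65045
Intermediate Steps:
Function('n')(B, f) = -7 (Function('n')(B, f) = Add(-6, -1) = -7)
r = 6 (r = Add(1, 5) = 6)
Function('N')(K) = Mul(-42, K) (Function('N')(K) = Mul(Mul(K, 6), -7) = Mul(Mul(6, K), -7) = Mul(-42, K))
Mul(Add(403, -25982), Pow(Add(48439, Function('N')(217)), -1)) = Mul(Add(403, -25982), Pow(Add(48439, Mul(-42, 217)), -1)) = Mul(-25579, Pow(Add(48439, -9114), -1)) = Mul(-25579, Pow(39325, -1)) = Mul(-25579, Rational(1, 39325)) = Rational(-25579, 39325)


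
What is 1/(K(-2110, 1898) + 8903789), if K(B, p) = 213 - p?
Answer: 1/8902104 ≈ 1.1233e-7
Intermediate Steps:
1/(K(-2110, 1898) + 8903789) = 1/((213 - 1*1898) + 8903789) = 1/((213 - 1898) + 8903789) = 1/(-1685 + 8903789) = 1/8902104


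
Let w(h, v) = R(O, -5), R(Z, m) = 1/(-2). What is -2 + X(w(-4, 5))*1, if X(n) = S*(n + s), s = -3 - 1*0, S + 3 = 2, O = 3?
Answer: 3/2 ≈ 1.5000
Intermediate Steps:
R(Z, m) = -½
S = -1 (S = -3 + 2 = -1)
w(h, v) = -½
s = -3 (s = -3 + 0 = -3)
X(n) = 3 - n (X(n) = -(n - 3) = -(-3 + n) = 3 - n)
-2 + X(w(-4, 5))*1 = -2 + (3 - 1*(-½))*1 = -2 + (3 + ½)*1 = -2 + (7/2)*1 = -2 + 7/2 = 3/2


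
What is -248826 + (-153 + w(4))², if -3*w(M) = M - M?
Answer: -225417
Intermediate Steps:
w(M) = 0 (w(M) = -(M - M)/3 = -⅓*0 = 0)
-248826 + (-153 + w(4))² = -248826 + (-153 + 0)² = -248826 + (-153)² = -248826 + 23409 = -225417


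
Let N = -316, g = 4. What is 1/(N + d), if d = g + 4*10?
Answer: -1/272 ≈ -0.0036765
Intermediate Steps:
d = 44 (d = 4 + 4*10 = 4 + 40 = 44)
1/(N + d) = 1/(-316 + 44) = 1/(-272) = -1/272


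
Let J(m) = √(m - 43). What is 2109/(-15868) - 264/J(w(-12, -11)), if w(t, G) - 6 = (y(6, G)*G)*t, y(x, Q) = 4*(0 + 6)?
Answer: -2109/15868 - 264*√3131/3131 ≈ -4.8510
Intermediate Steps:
y(x, Q) = 24 (y(x, Q) = 4*6 = 24)
w(t, G) = 6 + 24*G*t (w(t, G) = 6 + (24*G)*t = 6 + 24*G*t)
J(m) = √(-43 + m)
2109/(-15868) - 264/J(w(-12, -11)) = 2109/(-15868) - 264/√(-43 + (6 + 24*(-11)*(-12))) = 2109*(-1/15868) - 264/√(-43 + (6 + 3168)) = -2109/15868 - 264/√(-43 + 3174) = -2109/15868 - 264*√3131/3131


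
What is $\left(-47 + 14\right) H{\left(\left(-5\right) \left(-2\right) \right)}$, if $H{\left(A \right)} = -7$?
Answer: $231$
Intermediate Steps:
$\left(-47 + 14\right) H{\left(\left(-5\right) \left(-2\right) \right)} = \left(-47 + 14\right) \left(-7\right) = \left(-33\right) \left(-7\right) = 231$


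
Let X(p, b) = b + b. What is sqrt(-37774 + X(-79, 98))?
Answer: I*sqrt(37578) ≈ 193.85*I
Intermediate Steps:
X(p, b) = 2*b
sqrt(-37774 + X(-79, 98)) = sqrt(-37774 + 2*98) = sqrt(-37774 + 196) = sqrt(-37578) = I*sqrt(37578)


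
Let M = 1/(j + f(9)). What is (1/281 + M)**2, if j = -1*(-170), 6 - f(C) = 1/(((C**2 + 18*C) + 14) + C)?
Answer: 14777076721/173054419650225 ≈ 8.5390e-5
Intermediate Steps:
f(C) = 6 - 1/(14 + C**2 + 19*C) (f(C) = 6 - 1/(((C**2 + 18*C) + 14) + C) = 6 - 1/((14 + C**2 + 18*C) + C) = 6 - 1/(14 + C**2 + 19*C))
j = 170
M = 266/46815 (M = 1/(170 + (83 + 6*9**2 + 114*9)/(14 + 9**2 + 19*9)) = 1/(170 + (83 + 6*81 + 1026)/(14 + 81 + 171)) = 1/(170 + (83 + 486 + 1026)/266) = 1/(170 + (1/266)*1595) = 1/(170 + 1595/266) = 1/(46815/266) = 266/46815 ≈ 0.0056819)
(1/281 + M)**2 = (1/281 + 266/46815)**2 = (121561/13155015)**2 = 14777076721/173054419650225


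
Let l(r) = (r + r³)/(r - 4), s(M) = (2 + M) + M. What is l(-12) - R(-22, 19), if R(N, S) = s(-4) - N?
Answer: 371/4 ≈ 92.750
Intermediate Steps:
s(M) = 2 + 2*M
l(r) = (r + r³)/(-4 + r)
R(N, S) = -6 - N (R(N, S) = (2 + 2*(-4)) - N = (2 - 8) - N = -6 - N)
l(-12) - R(-22, 19) = (-12 + (-12)³)/(-4 - 12) - (-6 - 1*(-22)) = (-12 - 1728)/(-16) - (-6 + 22) = -1/16*(-1740) - 1*16 = 435/4 - 16 = 371/4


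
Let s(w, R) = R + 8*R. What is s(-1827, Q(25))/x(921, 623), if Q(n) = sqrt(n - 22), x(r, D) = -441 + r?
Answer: 3*sqrt(3)/160 ≈ 0.032476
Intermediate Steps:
Q(n) = sqrt(-22 + n)
s(w, R) = 9*R
s(-1827, Q(25))/x(921, 623) = (9*sqrt(-22 + 25))/(-441 + 921) = (9*sqrt(3))/480 = (9*sqrt(3))*(1/480) = 3*sqrt(3)/160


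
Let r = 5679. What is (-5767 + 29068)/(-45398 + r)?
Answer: -23301/39719 ≈ -0.58665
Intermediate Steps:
(-5767 + 29068)/(-45398 + r) = (-5767 + 29068)/(-45398 + 5679) = 23301/(-39719) = 23301*(-1/39719) = -23301/39719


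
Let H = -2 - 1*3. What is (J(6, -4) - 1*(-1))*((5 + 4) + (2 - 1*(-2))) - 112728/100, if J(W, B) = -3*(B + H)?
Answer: -19082/25 ≈ -763.28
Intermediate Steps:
H = -5 (H = -2 - 3 = -5)
J(W, B) = 15 - 3*B (J(W, B) = -3*(B - 5) = -3*(-5 + B) = 15 - 3*B)
(J(6, -4) - 1*(-1))*((5 + 4) + (2 - 1*(-2))) - 112728/100 = ((15 - 3*(-4)) - 1*(-1))*((5 + 4) + (2 - 1*(-2))) - 112728/100 = ((15 + 12) + 1)*(9 + (2 + 2)) - 112728/100 = (27 + 1)*(9 + 4) - 264*427/100 = 28*13 - 28182/25 = 364 - 28182/25 = -19082/25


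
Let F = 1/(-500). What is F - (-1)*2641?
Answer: 1320499/500 ≈ 2641.0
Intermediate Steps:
F = -1/500 ≈ -0.0020000
F - (-1)*2641 = -1/500 - (-1)*2641 = -1/500 - 1*(-2641) = -1/500 + 2641 = 1320499/500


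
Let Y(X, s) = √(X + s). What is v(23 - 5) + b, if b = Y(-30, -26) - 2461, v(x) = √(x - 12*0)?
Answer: -2461 + 3*√2 + 2*I*√14 ≈ -2456.8 + 7.4833*I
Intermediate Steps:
v(x) = √x (v(x) = √(x + 0) = √x)
b = -2461 + 2*I*√14 (b = √(-30 - 26) - 2461 = √(-56) - 2461 = 2*I*√14 - 2461 = -2461 + 2*I*√14 ≈ -2461.0 + 7.4833*I)
v(23 - 5) + b = √(23 - 5) + (-2461 + 2*I*√14) = √18 + (-2461 + 2*I*√14) = 3*√2 + (-2461 + 2*I*√14) = -2461 + 3*√2 + 2*I*√14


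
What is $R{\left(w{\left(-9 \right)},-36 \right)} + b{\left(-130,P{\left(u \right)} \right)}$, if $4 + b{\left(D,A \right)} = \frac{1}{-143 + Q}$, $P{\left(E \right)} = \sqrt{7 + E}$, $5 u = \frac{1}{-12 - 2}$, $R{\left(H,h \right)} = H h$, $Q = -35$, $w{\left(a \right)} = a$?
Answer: $\frac{56959}{178} \approx 319.99$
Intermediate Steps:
$u = - \frac{1}{70}$ ($u = \frac{1}{5 \left(-12 - 2\right)} = \frac{1}{5 \left(-14\right)} = \frac{1}{5} \left(- \frac{1}{14}\right) = - \frac{1}{70} \approx -0.014286$)
$b{\left(D,A \right)} = - \frac{713}{178}$ ($b{\left(D,A \right)} = -4 + \frac{1}{-143 - 35} = -4 + \frac{1}{-178} = -4 - \frac{1}{178} = - \frac{713}{178}$)
$R{\left(w{\left(-9 \right)},-36 \right)} + b{\left(-130,P{\left(u \right)} \right)} = \left(-9\right) \left(-36\right) - \frac{713}{178} = 324 - \frac{713}{178} = \frac{56959}{178}$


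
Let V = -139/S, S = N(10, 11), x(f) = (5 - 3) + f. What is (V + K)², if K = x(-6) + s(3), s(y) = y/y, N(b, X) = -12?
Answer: 10609/144 ≈ 73.674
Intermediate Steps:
x(f) = 2 + f
s(y) = 1
S = -12
V = 139/12 (V = -139/(-12) = -139*(-1/12) = 139/12 ≈ 11.583)
K = -3 (K = (2 - 6) + 1 = -4 + 1 = -3)
(V + K)² = (139/12 - 3)² = (103/12)² = 10609/144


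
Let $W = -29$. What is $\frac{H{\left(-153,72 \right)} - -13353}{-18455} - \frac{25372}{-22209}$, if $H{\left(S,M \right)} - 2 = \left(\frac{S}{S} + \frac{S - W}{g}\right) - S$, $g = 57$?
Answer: $\frac{3197076673}{7787474805} \approx 0.41054$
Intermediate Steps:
$H{\left(S,M \right)} = \frac{200}{57} - \frac{56 S}{57}$ ($H{\left(S,M \right)} = 2 - \left(S - \frac{S}{S} - \frac{S - -29}{57}\right) = 2 - \left(-1 + S - \left(S + 29\right) \frac{1}{57}\right) = 2 - \left(-1 + S - \left(29 + S\right) \frac{1}{57}\right) = 2 - \left(- \frac{86}{57} + \frac{56 S}{57}\right) = \frac{200}{57} - \frac{56 S}{57}$)
$\frac{H{\left(-153,72 \right)} - -13353}{-18455} - \frac{25372}{-22209} = \frac{\left(\frac{200}{57} - - \frac{2856}{19}\right) - -13353}{-18455} - \frac{25372}{-22209} = \left(\left(\frac{200}{57} + \frac{2856}{19}\right) + 13353\right) \left(- \frac{1}{18455}\right) - - \frac{25372}{22209} = \left(\frac{8768}{57} + 13353\right) \left(- \frac{1}{18455}\right) + \frac{25372}{22209} = \frac{769889}{57} \left(- \frac{1}{18455}\right) + \frac{25372}{22209} = - \frac{769889}{1051935} + \frac{25372}{22209} = \frac{3197076673}{7787474805}$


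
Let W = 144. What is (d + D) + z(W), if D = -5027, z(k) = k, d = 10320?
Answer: 5437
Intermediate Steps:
(d + D) + z(W) = (10320 - 5027) + 144 = 5293 + 144 = 5437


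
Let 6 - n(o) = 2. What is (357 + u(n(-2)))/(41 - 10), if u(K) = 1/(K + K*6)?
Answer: 9997/868 ≈ 11.517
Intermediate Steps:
n(o) = 4 (n(o) = 6 - 1*2 = 6 - 2 = 4)
u(K) = 1/(7*K) (u(K) = 1/(K + 6*K) = 1/(7*K))
(357 + u(n(-2)))/(41 - 10) = (357 + (1/7)/4)/(41 - 10) = (357 + (1/7)*(1/4))/31 = (357 + 1/28)*(1/31) = (9997/28)*(1/31) = 9997/868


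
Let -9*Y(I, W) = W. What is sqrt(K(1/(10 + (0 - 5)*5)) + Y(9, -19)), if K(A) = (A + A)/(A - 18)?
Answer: sqrt(1400257)/813 ≈ 1.4555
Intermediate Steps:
Y(I, W) = -W/9
K(A) = 2*A/(-18 + A) (K(A) = (2*A)/(-18 + A) = 2*A/(-18 + A))
sqrt(K(1/(10 + (0 - 5)*5)) + Y(9, -19)) = sqrt(2/((10 + (0 - 5)*5)*(-18 + 1/(10 + (0 - 5)*5))) - 1/9*(-19)) = sqrt(2/((10 - 5*5)*(-18 + 1/(10 - 5*5))) + 19/9) = sqrt(2/((10 - 25)*(-18 + 1/(10 - 25))) + 19/9) = sqrt(2/(-15*(-18 + 1/(-15))) + 19/9) = sqrt(2*(-1/15)/(-18 - 1/15) + 19/9) = sqrt(2*(-1/15)/(-271/15) + 19/9) = sqrt(2*(-1/15)*(-15/271) + 19/9) = sqrt(2/271 + 19/9) = sqrt(5167/2439) = sqrt(1400257)/813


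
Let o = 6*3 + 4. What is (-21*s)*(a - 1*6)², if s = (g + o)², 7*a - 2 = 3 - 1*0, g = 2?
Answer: -2365632/7 ≈ -3.3795e+5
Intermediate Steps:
a = 5/7 (a = 2/7 + (3 - 1*0)/7 = 2/7 + (3 + 0)/7 = 2/7 + (⅐)*3 = 2/7 + 3/7 = 5/7 ≈ 0.71429)
o = 22 (o = 18 + 4 = 22)
s = 576 (s = (2 + 22)² = 24² = 576)
(-21*s)*(a - 1*6)² = (-21*576)*(5/7 - 1*6)² = -12096*(5/7 - 6)² = -12096*(-37/7)² = -12096*1369/49 = -2365632/7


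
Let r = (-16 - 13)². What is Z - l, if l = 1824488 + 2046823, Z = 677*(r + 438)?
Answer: -3005428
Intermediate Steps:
r = 841 (r = (-29)² = 841)
Z = 865883 (Z = 677*(841 + 438) = 677*1279 = 865883)
l = 3871311
Z - l = 865883 - 1*3871311 = 865883 - 3871311 = -3005428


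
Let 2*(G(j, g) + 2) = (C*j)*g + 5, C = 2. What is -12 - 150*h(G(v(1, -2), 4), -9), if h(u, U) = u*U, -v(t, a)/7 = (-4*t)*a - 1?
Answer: -263937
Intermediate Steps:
v(t, a) = 7 + 28*a*t (v(t, a) = -7*((-4*t)*a - 1) = -7*(-4*a*t - 1) = -7*(-1 - 4*a*t) = 7 + 28*a*t)
G(j, g) = 1/2 + g*j (G(j, g) = -2 + ((2*j)*g + 5)/2 = -2 + (2*g*j + 5)/2 = -2 + (5 + 2*g*j)/2 = -2 + (5/2 + g*j) = 1/2 + g*j)
h(u, U) = U*u
-12 - 150*h(G(v(1, -2), 4), -9) = -12 - (-1350)*(1/2 + 4*(7 + 28*(-2)*1)) = -12 - (-1350)*(1/2 + 4*(7 - 56)) = -12 - (-1350)*(1/2 + 4*(-49)) = -12 - (-1350)*(1/2 - 196) = -12 - (-1350)*(-391)/2 = -12 - 150*3519/2 = -12 - 263925 = -263937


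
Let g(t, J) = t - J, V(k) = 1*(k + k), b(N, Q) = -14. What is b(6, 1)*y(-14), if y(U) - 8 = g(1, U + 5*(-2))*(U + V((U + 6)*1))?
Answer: 10388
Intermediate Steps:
V(k) = 2*k (V(k) = 1*(2*k) = 2*k)
y(U) = 8 + (11 - U)*(12 + 3*U) (y(U) = 8 + (1 - (U + 5*(-2)))*(U + 2*((U + 6)*1)) = 8 + (1 - (U - 10))*(U + 2*((6 + U)*1)) = 8 + (1 - (-10 + U))*(U + 2*(6 + U)) = 8 + (1 + (10 - U))*(U + (12 + 2*U)) = 8 + (11 - U)*(12 + 3*U))
b(6, 1)*y(-14) = -14*(140 - 3*(-14)**2 + 21*(-14)) = -14*(140 - 3*196 - 294) = -14*(140 - 588 - 294) = -14*(-742) = 10388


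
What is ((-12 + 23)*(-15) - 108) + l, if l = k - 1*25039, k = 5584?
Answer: -19728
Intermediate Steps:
l = -19455 (l = 5584 - 1*25039 = 5584 - 25039 = -19455)
((-12 + 23)*(-15) - 108) + l = ((-12 + 23)*(-15) - 108) - 19455 = (11*(-15) - 108) - 19455 = (-165 - 108) - 19455 = -273 - 19455 = -19728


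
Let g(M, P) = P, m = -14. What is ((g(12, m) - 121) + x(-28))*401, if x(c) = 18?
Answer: -46917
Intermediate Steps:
((g(12, m) - 121) + x(-28))*401 = ((-14 - 121) + 18)*401 = (-135 + 18)*401 = -117*401 = -46917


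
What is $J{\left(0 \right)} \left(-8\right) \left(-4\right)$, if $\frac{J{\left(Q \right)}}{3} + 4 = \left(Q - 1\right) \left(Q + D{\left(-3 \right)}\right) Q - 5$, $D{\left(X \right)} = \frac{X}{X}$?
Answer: $-864$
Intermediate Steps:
$D{\left(X \right)} = 1$
$J{\left(Q \right)} = -27 + 3 Q \left(1 + Q\right) \left(-1 + Q\right)$ ($J{\left(Q \right)} = -12 + 3 \left(\left(Q - 1\right) \left(Q + 1\right) Q - 5\right) = -12 + 3 \left(\left(-1 + Q\right) \left(1 + Q\right) Q - 5\right) = -12 + 3 \left(\left(1 + Q\right) \left(-1 + Q\right) Q - 5\right) = -12 + 3 \left(Q \left(1 + Q\right) \left(-1 + Q\right) - 5\right) = -12 + 3 \left(-5 + Q \left(1 + Q\right) \left(-1 + Q\right)\right) = -12 + \left(-15 + 3 Q \left(1 + Q\right) \left(-1 + Q\right)\right) = -27 + 3 Q \left(1 + Q\right) \left(-1 + Q\right)$)
$J{\left(0 \right)} \left(-8\right) \left(-4\right) = \left(-27 - 0 + 3 \cdot 0^{3}\right) \left(-8\right) \left(-4\right) = \left(-27 + 0 + 3 \cdot 0\right) \left(-8\right) \left(-4\right) = \left(-27 + 0 + 0\right) \left(-8\right) \left(-4\right) = \left(-27\right) \left(-8\right) \left(-4\right) = 216 \left(-4\right) = -864$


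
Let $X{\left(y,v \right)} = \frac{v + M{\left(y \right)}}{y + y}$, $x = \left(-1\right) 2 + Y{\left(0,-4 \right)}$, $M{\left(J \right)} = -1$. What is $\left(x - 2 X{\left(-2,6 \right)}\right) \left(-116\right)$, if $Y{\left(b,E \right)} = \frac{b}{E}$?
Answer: $-58$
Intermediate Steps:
$x = -2$ ($x = \left(-1\right) 2 + \frac{0}{-4} = -2 + 0 \left(- \frac{1}{4}\right) = -2 + 0 = -2$)
$X{\left(y,v \right)} = \frac{-1 + v}{2 y}$ ($X{\left(y,v \right)} = \frac{v - 1}{y + y} = \frac{-1 + v}{2 y}$)
$\left(x - 2 X{\left(-2,6 \right)}\right) \left(-116\right) = \left(-2 - 2 \frac{-1 + 6}{2 \left(-2\right)}\right) \left(-116\right) = \left(-2 - 2 \cdot \frac{1}{2} \left(- \frac{1}{2}\right) 5\right) \left(-116\right) = \left(-2 - - \frac{5}{2}\right) \left(-116\right) = \left(-2 + \frac{5}{2}\right) \left(-116\right) = \frac{1}{2} \left(-116\right) = -58$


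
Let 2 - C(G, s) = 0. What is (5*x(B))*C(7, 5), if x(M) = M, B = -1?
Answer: -10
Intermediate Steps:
C(G, s) = 2 (C(G, s) = 2 - 1*0 = 2 + 0 = 2)
(5*x(B))*C(7, 5) = (5*(-1))*2 = -5*2 = -10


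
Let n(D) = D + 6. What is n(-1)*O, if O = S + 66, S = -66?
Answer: 0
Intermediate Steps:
O = 0 (O = -66 + 66 = 0)
n(D) = 6 + D
n(-1)*O = (6 - 1)*0 = 5*0 = 0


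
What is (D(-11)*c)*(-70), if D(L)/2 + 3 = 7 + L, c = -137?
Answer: -134260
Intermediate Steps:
D(L) = 8 + 2*L (D(L) = -6 + 2*(7 + L) = -6 + (14 + 2*L) = 8 + 2*L)
(D(-11)*c)*(-70) = ((8 + 2*(-11))*(-137))*(-70) = ((8 - 22)*(-137))*(-70) = -14*(-137)*(-70) = 1918*(-70) = -134260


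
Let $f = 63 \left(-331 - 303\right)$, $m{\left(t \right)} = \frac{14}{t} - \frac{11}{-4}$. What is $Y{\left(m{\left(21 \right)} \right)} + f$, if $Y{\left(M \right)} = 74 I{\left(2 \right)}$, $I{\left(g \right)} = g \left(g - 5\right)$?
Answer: $-40386$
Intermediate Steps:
$m{\left(t \right)} = \frac{11}{4} + \frac{14}{t}$ ($m{\left(t \right)} = \frac{14}{t} - - \frac{11}{4} = \frac{14}{t} + \frac{11}{4} = \frac{11}{4} + \frac{14}{t}$)
$I{\left(g \right)} = g \left(-5 + g\right)$
$Y{\left(M \right)} = -444$ ($Y{\left(M \right)} = 74 \cdot 2 \left(-5 + 2\right) = 74 \cdot 2 \left(-3\right) = 74 \left(-6\right) = -444$)
$f = -39942$ ($f = 63 \left(-634\right) = -39942$)
$Y{\left(m{\left(21 \right)} \right)} + f = -444 - 39942 = -40386$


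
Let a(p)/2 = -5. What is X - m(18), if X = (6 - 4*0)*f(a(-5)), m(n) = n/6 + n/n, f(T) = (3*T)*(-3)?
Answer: 536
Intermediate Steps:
a(p) = -10 (a(p) = 2*(-5) = -10)
f(T) = -9*T
m(n) = 1 + n/6 (m(n) = n*(⅙) + 1 = n/6 + 1 = 1 + n/6)
X = 540 (X = (6 - 4*0)*(-9*(-10)) = (6 + 0)*90 = 6*90 = 540)
X - m(18) = 540 - (1 + (⅙)*18) = 540 - (1 + 3) = 540 - 1*4 = 540 - 4 = 536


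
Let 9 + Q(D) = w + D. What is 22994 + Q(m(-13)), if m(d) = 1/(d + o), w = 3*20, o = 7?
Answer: 138269/6 ≈ 23045.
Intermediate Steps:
w = 60
m(d) = 1/(7 + d) (m(d) = 1/(d + 7) = 1/(7 + d))
Q(D) = 51 + D (Q(D) = -9 + (60 + D) = 51 + D)
22994 + Q(m(-13)) = 22994 + (51 + 1/(7 - 13)) = 22994 + (51 + 1/(-6)) = 22994 + (51 - ⅙) = 22994 + 305/6 = 138269/6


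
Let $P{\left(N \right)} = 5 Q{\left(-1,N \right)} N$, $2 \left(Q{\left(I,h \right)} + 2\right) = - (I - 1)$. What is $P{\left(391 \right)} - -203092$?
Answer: $201137$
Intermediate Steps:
$Q{\left(I,h \right)} = - \frac{3}{2} - \frac{I}{2}$ ($Q{\left(I,h \right)} = -2 + \frac{\left(-1\right) \left(I - 1\right)}{2} = -2 + \frac{\left(-1\right) \left(-1 + I\right)}{2} = -2 + \frac{1 - I}{2} = -2 - \left(- \frac{1}{2} + \frac{I}{2}\right) = - \frac{3}{2} - \frac{I}{2}$)
$P{\left(N \right)} = - 5 N$ ($P{\left(N \right)} = 5 \left(- \frac{3}{2} - - \frac{1}{2}\right) N = 5 \left(- \frac{3}{2} + \frac{1}{2}\right) N = 5 \left(-1\right) N = - 5 N$)
$P{\left(391 \right)} - -203092 = \left(-5\right) 391 - -203092 = -1955 + 203092 = 201137$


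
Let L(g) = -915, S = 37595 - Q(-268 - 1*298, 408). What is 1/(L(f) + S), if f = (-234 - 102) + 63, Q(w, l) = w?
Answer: 1/37246 ≈ 2.6849e-5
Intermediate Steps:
f = -273 (f = -336 + 63 = -273)
S = 38161 (S = 37595 - (-268 - 1*298) = 37595 - (-268 - 298) = 37595 - 1*(-566) = 37595 + 566 = 38161)
1/(L(f) + S) = 1/(-915 + 38161) = 1/37246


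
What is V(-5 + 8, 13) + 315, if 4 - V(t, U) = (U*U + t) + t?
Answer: 144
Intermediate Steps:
V(t, U) = 4 - U² - 2*t (V(t, U) = 4 - ((U*U + t) + t) = 4 - ((U² + t) + t) = 4 - ((t + U²) + t) = 4 - (U² + 2*t) = 4 + (-U² - 2*t) = 4 - U² - 2*t)
V(-5 + 8, 13) + 315 = (4 - 1*13² - 2*(-5 + 8)) + 315 = (4 - 1*169 - 2*3) + 315 = (4 - 169 - 6) + 315 = -171 + 315 = 144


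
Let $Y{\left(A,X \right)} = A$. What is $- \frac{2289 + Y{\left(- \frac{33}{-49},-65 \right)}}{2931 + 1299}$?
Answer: $- \frac{6233}{11515} \approx -0.54129$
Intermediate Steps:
$- \frac{2289 + Y{\left(- \frac{33}{-49},-65 \right)}}{2931 + 1299} = - \frac{2289 - \frac{33}{-49}}{2931 + 1299} = - \frac{2289 - - \frac{33}{49}}{4230} = - \frac{2289 + \frac{33}{49}}{4230} = - \frac{112194}{49 \cdot 4230} = \left(-1\right) \frac{6233}{11515} = - \frac{6233}{11515}$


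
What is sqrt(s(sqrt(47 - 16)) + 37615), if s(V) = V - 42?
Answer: sqrt(37573 + sqrt(31)) ≈ 193.85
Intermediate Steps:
s(V) = -42 + V
sqrt(s(sqrt(47 - 16)) + 37615) = sqrt((-42 + sqrt(47 - 16)) + 37615) = sqrt((-42 + sqrt(31)) + 37615) = sqrt(37573 + sqrt(31))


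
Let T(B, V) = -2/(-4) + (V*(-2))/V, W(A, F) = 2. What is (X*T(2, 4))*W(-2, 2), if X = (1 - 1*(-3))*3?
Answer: -36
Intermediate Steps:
T(B, V) = -3/2 (T(B, V) = -2*(-1/4) + (-2*V)/V = 1/2 - 2 = -3/2)
X = 12 (X = (1 + 3)*3 = 4*3 = 12)
(X*T(2, 4))*W(-2, 2) = (12*(-3/2))*2 = -18*2 = -36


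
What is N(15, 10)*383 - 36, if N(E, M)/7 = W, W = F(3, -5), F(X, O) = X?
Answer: 8007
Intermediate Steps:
W = 3
N(E, M) = 21 (N(E, M) = 7*3 = 21)
N(15, 10)*383 - 36 = 21*383 - 36 = 8043 - 36 = 8007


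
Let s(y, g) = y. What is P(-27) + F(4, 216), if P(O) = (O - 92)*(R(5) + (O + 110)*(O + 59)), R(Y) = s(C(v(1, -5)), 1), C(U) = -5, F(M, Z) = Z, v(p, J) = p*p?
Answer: -315253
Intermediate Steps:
v(p, J) = p²
R(Y) = -5
P(O) = (-92 + O)*(-5 + (59 + O)*(110 + O)) (P(O) = (O - 92)*(-5 + (O + 110)*(O + 59)) = (-92 + O)*(-5 + (110 + O)*(59 + O)) = (-92 + O)*(-5 + (59 + O)*(110 + O)))
P(-27) + F(4, 216) = (-596620 + (-27)³ - 9063*(-27) + 77*(-27)²) + 216 = (-596620 - 19683 + 244701 + 77*729) + 216 = (-596620 - 19683 + 244701 + 56133) + 216 = -315469 + 216 = -315253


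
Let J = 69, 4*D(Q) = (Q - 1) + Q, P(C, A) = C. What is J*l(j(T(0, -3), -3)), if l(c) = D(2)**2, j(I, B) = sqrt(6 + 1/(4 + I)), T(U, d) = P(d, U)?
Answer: 621/16 ≈ 38.813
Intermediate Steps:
T(U, d) = d
D(Q) = -1/4 + Q/2 (D(Q) = ((Q - 1) + Q)/4 = ((-1 + Q) + Q)/4 = (-1 + 2*Q)/4 = -1/4 + Q/2)
l(c) = 9/16 (l(c) = (-1/4 + (1/2)*2)**2 = (-1/4 + 1)**2 = (3/4)**2 = 9/16)
J*l(j(T(0, -3), -3)) = 69*(9/16) = 621/16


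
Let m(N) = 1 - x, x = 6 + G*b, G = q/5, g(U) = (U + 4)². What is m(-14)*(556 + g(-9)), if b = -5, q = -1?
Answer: -3486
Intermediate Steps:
g(U) = (4 + U)²
G = -⅕ (G = -1/5 = -1*⅕ = -⅕ ≈ -0.20000)
x = 7 (x = 6 - ⅕*(-5) = 6 + 1 = 7)
m(N) = -6 (m(N) = 1 - 1*7 = 1 - 7 = -6)
m(-14)*(556 + g(-9)) = -6*(556 + (4 - 9)²) = -6*(556 + (-5)²) = -6*(556 + 25) = -6*581 = -3486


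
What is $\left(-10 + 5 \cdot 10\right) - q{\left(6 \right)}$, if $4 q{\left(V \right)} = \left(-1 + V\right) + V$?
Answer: $\frac{149}{4} \approx 37.25$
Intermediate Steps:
$q{\left(V \right)} = - \frac{1}{4} + \frac{V}{2}$ ($q{\left(V \right)} = \frac{\left(-1 + V\right) + V}{4} = \frac{-1 + 2 V}{4} = - \frac{1}{4} + \frac{V}{2}$)
$\left(-10 + 5 \cdot 10\right) - q{\left(6 \right)} = \left(-10 + 5 \cdot 10\right) - \left(- \frac{1}{4} + \frac{1}{2} \cdot 6\right) = \left(-10 + 50\right) - \left(- \frac{1}{4} + 3\right) = 40 - \frac{11}{4} = \frac{149}{4}$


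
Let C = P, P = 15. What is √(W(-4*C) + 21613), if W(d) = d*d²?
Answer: I*√194387 ≈ 440.89*I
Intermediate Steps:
C = 15
W(d) = d³
√(W(-4*C) + 21613) = √((-4*15)³ + 21613) = √((-60)³ + 21613) = √(-216000 + 21613) = √(-194387) = I*√194387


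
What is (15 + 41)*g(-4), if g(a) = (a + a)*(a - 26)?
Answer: 13440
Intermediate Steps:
g(a) = 2*a*(-26 + a) (g(a) = (2*a)*(-26 + a) = 2*a*(-26 + a))
(15 + 41)*g(-4) = (15 + 41)*(2*(-4)*(-26 - 4)) = 56*(2*(-4)*(-30)) = 56*240 = 13440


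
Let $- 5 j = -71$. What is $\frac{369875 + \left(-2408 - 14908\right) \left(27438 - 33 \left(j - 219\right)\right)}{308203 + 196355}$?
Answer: $- \frac{2958874937}{2522790} \approx -1172.9$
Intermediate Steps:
$j = \frac{71}{5}$ ($j = \left(- \frac{1}{5}\right) \left(-71\right) = \frac{71}{5} \approx 14.2$)
$\frac{369875 + \left(-2408 - 14908\right) \left(27438 - 33 \left(j - 219\right)\right)}{308203 + 196355} = \frac{369875 + \left(-2408 - 14908\right) \left(27438 - 33 \left(\frac{71}{5} - 219\right)\right)}{308203 + 196355} = \frac{369875 - 17316 \left(27438 - - \frac{33792}{5}\right)}{504558} = \left(369875 - 17316 \left(27438 + \frac{33792}{5}\right)\right) \frac{1}{504558} = \left(369875 - \frac{2960724312}{5}\right) \frac{1}{504558} = \left(- \frac{2958874937}{5}\right) \frac{1}{504558} = - \frac{2958874937}{2522790}$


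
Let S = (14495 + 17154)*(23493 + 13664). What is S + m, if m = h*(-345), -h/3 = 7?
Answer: 1175989138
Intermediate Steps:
h = -21 (h = -3*7 = -21)
m = 7245 (m = -21*(-345) = 7245)
S = 1175981893 (S = 31649*37157 = 1175981893)
S + m = 1175981893 + 7245 = 1175989138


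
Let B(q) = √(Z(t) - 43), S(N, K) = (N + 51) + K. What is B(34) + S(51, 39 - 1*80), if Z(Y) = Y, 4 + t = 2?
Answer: 61 + 3*I*√5 ≈ 61.0 + 6.7082*I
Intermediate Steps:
t = -2 (t = -4 + 2 = -2)
S(N, K) = 51 + K + N (S(N, K) = (51 + N) + K = 51 + K + N)
B(q) = 3*I*√5 (B(q) = √(-2 - 43) = √(-45) = 3*I*√5)
B(34) + S(51, 39 - 1*80) = 3*I*√5 + (51 + (39 - 1*80) + 51) = 3*I*√5 + (51 + (39 - 80) + 51) = 3*I*√5 + (51 - 41 + 51) = 3*I*√5 + 61 = 61 + 3*I*√5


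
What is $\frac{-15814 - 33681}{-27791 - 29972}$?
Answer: $\frac{49495}{57763} \approx 0.85686$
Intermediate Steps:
$\frac{-15814 - 33681}{-27791 - 29972} = - \frac{49495}{-27791 - 29972} = - \frac{49495}{-57763} = \left(-49495\right) \left(- \frac{1}{57763}\right) = \frac{49495}{57763}$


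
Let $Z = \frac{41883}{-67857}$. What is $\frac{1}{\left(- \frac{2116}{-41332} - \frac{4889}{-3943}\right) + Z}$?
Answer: $\frac{921566346761}{621033963937} \approx 1.4839$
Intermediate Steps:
$Z = - \frac{13961}{22619}$ ($Z = 41883 \left(- \frac{1}{67857}\right) = - \frac{13961}{22619} \approx -0.61722$)
$\frac{1}{\left(- \frac{2116}{-41332} - \frac{4889}{-3943}\right) + Z} = \frac{1}{\left(- \frac{2116}{-41332} - \frac{4889}{-3943}\right) - \frac{13961}{22619}} = \frac{1}{\left(\left(-2116\right) \left(- \frac{1}{41332}\right) - - \frac{4889}{3943}\right) - \frac{13961}{22619}} = \frac{1}{\left(\frac{529}{10333} + \frac{4889}{3943}\right) - \frac{13961}{22619}} = \frac{1}{\frac{52603884}{40743019} - \frac{13961}{22619}} = \frac{1}{\frac{621033963937}{921566346761}} = \frac{921566346761}{621033963937}$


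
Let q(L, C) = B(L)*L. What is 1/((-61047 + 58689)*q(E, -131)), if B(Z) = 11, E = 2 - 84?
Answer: 1/2126916 ≈ 4.7016e-7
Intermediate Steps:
E = -82
q(L, C) = 11*L
1/((-61047 + 58689)*q(E, -131)) = 1/((-61047 + 58689)*((11*(-82)))) = 1/(-2358*(-902)) = -1/2358*(-1/902) = 1/2126916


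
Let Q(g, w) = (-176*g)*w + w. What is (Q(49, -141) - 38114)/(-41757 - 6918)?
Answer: -1177729/48675 ≈ -24.196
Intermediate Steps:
Q(g, w) = w - 176*g*w (Q(g, w) = -176*g*w + w = w - 176*g*w)
(Q(49, -141) - 38114)/(-41757 - 6918) = (-141*(1 - 176*49) - 38114)/(-41757 - 6918) = (-141*(1 - 8624) - 38114)/(-48675) = (-141*(-8623) - 38114)*(-1/48675) = (1215843 - 38114)*(-1/48675) = 1177729*(-1/48675) = -1177729/48675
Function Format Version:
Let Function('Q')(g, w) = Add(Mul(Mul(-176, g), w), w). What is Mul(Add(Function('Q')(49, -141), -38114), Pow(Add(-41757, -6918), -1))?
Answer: Rational(-1177729, 48675) ≈ -24.196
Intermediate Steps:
Function('Q')(g, w) = Add(w, Mul(-176, g, w)) (Function('Q')(g, w) = Add(Mul(-176, g, w), w) = Add(w, Mul(-176, g, w)))
Mul(Add(Function('Q')(49, -141), -38114), Pow(Add(-41757, -6918), -1)) = Mul(Add(Mul(-141, Add(1, Mul(-176, 49))), -38114), Pow(Add(-41757, -6918), -1)) = Mul(Add(Mul(-141, Add(1, -8624)), -38114), Pow(-48675, -1)) = Mul(Add(Mul(-141, -8623), -38114), Rational(-1, 48675)) = Mul(Add(1215843, -38114), Rational(-1, 48675)) = Mul(1177729, Rational(-1, 48675)) = Rational(-1177729, 48675)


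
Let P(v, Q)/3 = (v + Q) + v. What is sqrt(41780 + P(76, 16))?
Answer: 62*sqrt(11) ≈ 205.63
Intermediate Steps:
P(v, Q) = 3*Q + 6*v (P(v, Q) = 3*((v + Q) + v) = 3*((Q + v) + v) = 3*(Q + 2*v) = 3*Q + 6*v)
sqrt(41780 + P(76, 16)) = sqrt(41780 + (3*16 + 6*76)) = sqrt(41780 + (48 + 456)) = sqrt(41780 + 504) = sqrt(42284) = 62*sqrt(11)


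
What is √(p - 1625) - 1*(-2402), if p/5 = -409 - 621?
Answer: 2402 + 5*I*√271 ≈ 2402.0 + 82.31*I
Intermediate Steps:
p = -5150 (p = 5*(-409 - 621) = 5*(-1030) = -5150)
√(p - 1625) - 1*(-2402) = √(-5150 - 1625) - 1*(-2402) = √(-6775) + 2402 = 5*I*√271 + 2402 = 2402 + 5*I*√271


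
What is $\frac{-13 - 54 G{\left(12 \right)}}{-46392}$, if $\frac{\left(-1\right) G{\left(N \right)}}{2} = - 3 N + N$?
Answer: $\frac{2605}{46392} \approx 0.056152$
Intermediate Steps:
$G{\left(N \right)} = 4 N$ ($G{\left(N \right)} = - 2 \left(- 3 N + N\right) = - 2 \left(- 2 N\right) = 4 N$)
$\frac{-13 - 54 G{\left(12 \right)}}{-46392} = \frac{-13 - 54 \cdot 4 \cdot 12}{-46392} = \left(-13 - 2592\right) \left(- \frac{1}{46392}\right) = \left(-2605\right) \left(- \frac{1}{46392}\right) = \frac{2605}{46392}$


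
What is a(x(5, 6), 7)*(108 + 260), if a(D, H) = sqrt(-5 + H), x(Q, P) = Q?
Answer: 368*sqrt(2) ≈ 520.43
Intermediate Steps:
a(x(5, 6), 7)*(108 + 260) = sqrt(-5 + 7)*(108 + 260) = sqrt(2)*368 = 368*sqrt(2)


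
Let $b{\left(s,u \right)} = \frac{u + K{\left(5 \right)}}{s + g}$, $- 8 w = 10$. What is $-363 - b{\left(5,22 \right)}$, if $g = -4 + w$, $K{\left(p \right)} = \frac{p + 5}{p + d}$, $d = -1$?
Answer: $-265$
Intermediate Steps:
$w = - \frac{5}{4}$ ($w = \left(- \frac{1}{8}\right) 10 = - \frac{5}{4} \approx -1.25$)
$K{\left(p \right)} = \frac{5 + p}{-1 + p}$ ($K{\left(p \right)} = \frac{p + 5}{p - 1} = \frac{5 + p}{-1 + p}$)
$g = - \frac{21}{4}$ ($g = -4 - \frac{5}{4} = - \frac{21}{4} \approx -5.25$)
$b{\left(s,u \right)} = \frac{\frac{5}{2} + u}{- \frac{21}{4} + s}$ ($b{\left(s,u \right)} = \frac{u + \frac{5 + 5}{-1 + 5}}{s - \frac{21}{4}} = \frac{u + \frac{1}{4} \cdot 10}{- \frac{21}{4} + s} = \frac{u + \frac{5}{2}}{- \frac{21}{4} + s} = \frac{\frac{5}{2} + u}{- \frac{21}{4} + s}$)
$-363 - b{\left(5,22 \right)} = -363 - \frac{2 \left(5 + 2 \cdot 22\right)}{-21 + 4 \cdot 5} = -363 - \frac{2 \left(5 + 44\right)}{-21 + 20} = -363 - 2 \frac{1}{-1} \cdot 49 = -363 - 2 \left(-1\right) 49 = -363 - -98 = -363 + 98 = -265$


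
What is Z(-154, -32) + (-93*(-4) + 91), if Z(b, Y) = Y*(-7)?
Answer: 687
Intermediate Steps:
Z(b, Y) = -7*Y
Z(-154, -32) + (-93*(-4) + 91) = -7*(-32) + (-93*(-4) + 91) = 224 + (372 + 91) = 224 + 463 = 687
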